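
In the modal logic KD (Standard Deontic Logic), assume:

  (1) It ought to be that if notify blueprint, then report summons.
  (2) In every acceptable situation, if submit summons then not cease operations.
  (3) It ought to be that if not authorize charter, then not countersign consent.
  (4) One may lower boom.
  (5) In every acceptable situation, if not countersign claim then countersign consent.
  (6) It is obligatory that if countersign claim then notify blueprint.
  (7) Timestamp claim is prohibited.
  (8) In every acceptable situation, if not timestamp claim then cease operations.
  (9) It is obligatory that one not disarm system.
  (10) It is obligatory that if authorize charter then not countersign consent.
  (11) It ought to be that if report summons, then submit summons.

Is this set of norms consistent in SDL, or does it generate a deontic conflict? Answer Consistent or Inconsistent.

Premises 3 and 10 are O(¬authorize_charter → ¬countersign_consent) and O(authorize_charter → ¬countersign_consent); every ideal world satisfies ¬authorize_charter or authorize_charter, so in either case ¬countersign_consent holds — hence O(¬countersign_consent).
The contrapositive of premise 5 (O(¬countersign_claim → countersign_consent)) is O(¬countersign_consent → countersign_claim), and O(¬countersign_consent) is already established, so O(countersign_claim).
Premise 6 is O(countersign_claim → notify_blueprint); since O(countersign_claim), deontic closure gives O(notify_blueprint).
Applying K to premise 1 (O(notify_blueprint → report_summons)) and O(notify_blueprint) yields O(report_summons).
Premise 11 is O(report_summons → submit_summons); since O(report_summons), deontic closure gives O(submit_summons).
From O(submit_summons) and premise 2, O(submit_summons → ¬cease_operations), we obtain O(¬cease_operations).
The contrapositive of premise 8 (O(¬timestamp_claim → cease_operations)) is O(¬cease_operations → timestamp_claim), and O(¬cease_operations) is already established, so O(timestamp_claim).
Yet premise 7 is F(timestamp_claim), i.e. O(¬timestamp_claim).
We now have both O(timestamp_claim) and O(¬timestamp_claim) — timestamp_claim is simultaneously obligatory and forbidden, violating the D-axiom.

Inconsistent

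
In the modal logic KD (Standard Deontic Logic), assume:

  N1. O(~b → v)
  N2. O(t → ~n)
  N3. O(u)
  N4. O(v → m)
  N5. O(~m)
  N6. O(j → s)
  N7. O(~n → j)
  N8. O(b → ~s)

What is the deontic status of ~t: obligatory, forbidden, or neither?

Premise 5 states O(~m) outright.
The contrapositive of premise 4 (O(v → m)) is O(~m → ~v), and O(~m) is already established, so O(~v).
The contrapositive of premise 1 (O(~b → v)) is O(~v → b), and O(~v) is already established, so O(b).
Applying K to premise 8 (O(b → ~s)) and O(b) yields O(~s).
Premise 6 is O(j → s); contrapositively O(~s → ~j). Since O(~s) holds, K gives O(~j).
Premise 7, O(~n → j), contraposes to O(~j → n); with O(~j) we get O(n).
The contrapositive of premise 2 (O(t → ~n)) is O(n → ~t), and O(n) is already established, so O(~t).
Premise 3 does not contribute to this derivation.
Hence ~t is obligatory.

Obligatory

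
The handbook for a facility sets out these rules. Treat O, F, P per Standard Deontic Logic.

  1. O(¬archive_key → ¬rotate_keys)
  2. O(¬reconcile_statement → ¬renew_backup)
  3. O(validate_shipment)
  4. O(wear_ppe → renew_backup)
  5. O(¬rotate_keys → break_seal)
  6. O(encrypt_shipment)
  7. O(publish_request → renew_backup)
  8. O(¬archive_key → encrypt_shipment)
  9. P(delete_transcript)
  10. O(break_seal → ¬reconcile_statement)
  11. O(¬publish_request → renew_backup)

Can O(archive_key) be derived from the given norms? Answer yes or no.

Premises 7 and 11 cover both cases: O(publish_request → renew_backup) and O(¬publish_request → renew_backup). Since publish_request ∨ ¬publish_request is a tautology, O(renew_backup) follows.
Premise 2 is O(¬reconcile_statement → ¬renew_backup); contrapositively O(renew_backup → reconcile_statement). Since O(renew_backup) holds, K gives O(reconcile_statement).
The contrapositive of premise 10 (O(break_seal → ¬reconcile_statement)) is O(reconcile_statement → ¬break_seal), and O(reconcile_statement) is already established, so O(¬break_seal).
Premise 5, O(¬rotate_keys → break_seal), contraposes to O(¬break_seal → rotate_keys); with O(¬break_seal) we get O(rotate_keys).
Premise 1 is O(¬archive_key → ¬rotate_keys); contrapositively O(rotate_keys → archive_key). Since O(rotate_keys) holds, K gives O(archive_key).
Premises 3, 4, 6, 8, 9 do not contribute to this derivation.
So O(archive_key) follows.

Yes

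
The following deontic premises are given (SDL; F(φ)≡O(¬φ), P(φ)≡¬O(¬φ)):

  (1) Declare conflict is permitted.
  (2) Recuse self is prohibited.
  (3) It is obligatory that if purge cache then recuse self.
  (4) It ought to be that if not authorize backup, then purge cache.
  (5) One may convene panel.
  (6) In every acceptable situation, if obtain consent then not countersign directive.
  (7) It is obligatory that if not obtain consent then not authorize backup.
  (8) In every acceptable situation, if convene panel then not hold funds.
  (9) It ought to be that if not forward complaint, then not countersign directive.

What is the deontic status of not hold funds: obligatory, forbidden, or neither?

Premise 8 is O(convene_panel → ¬hold_funds), but O(convene_panel) is not derivable from the premises (the permission P(convene_panel) asserts only ¬O(¬convene_panel), not O(convene_panel)), so it does not yield O(¬hold_funds).
No premise or chain of K-axiom applications forces O(¬hold_funds), and none forces O(hold_funds). So ¬hold_funds is neither obligatory nor forbidden under these norms.

Neither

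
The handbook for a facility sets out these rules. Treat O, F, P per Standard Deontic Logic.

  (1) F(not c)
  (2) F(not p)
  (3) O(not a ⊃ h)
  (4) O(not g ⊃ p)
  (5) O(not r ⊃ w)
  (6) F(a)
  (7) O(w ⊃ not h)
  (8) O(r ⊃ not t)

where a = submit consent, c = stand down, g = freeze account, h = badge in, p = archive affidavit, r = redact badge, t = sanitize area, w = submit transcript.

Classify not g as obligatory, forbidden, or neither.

Neither

Premise 4 is O(not g ⊃ p); even if O(p) held, inferring O(not g) would be affirming the consequent — invalid.
No premise or chain of K-axiom applications forces O(not g), and none forces O(g). So not g is neither obligatory nor forbidden under these norms.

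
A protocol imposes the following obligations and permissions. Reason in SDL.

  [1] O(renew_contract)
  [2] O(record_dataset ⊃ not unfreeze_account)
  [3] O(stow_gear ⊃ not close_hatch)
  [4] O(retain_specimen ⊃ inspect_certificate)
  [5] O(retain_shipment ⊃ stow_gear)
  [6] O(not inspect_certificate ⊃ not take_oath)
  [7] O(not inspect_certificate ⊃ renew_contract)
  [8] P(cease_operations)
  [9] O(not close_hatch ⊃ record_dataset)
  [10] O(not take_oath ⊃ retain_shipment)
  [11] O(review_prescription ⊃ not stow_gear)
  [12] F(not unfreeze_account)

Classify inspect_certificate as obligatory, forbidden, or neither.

F(not unfreeze_account) at premise 12 means O(unfreeze_account).
Premise 2 is O(record_dataset ⊃ not unfreeze_account); contrapositively O(unfreeze_account ⊃ not record_dataset). Since O(unfreeze_account) holds, K gives O(not record_dataset).
Premise 9, O(not close_hatch ⊃ record_dataset), contraposes to O(not record_dataset ⊃ close_hatch); with O(not record_dataset) we get O(close_hatch).
The contrapositive of premise 3 (O(stow_gear ⊃ not close_hatch)) is O(close_hatch ⊃ not stow_gear), and O(close_hatch) is already established, so O(not stow_gear).
Premise 5 is O(retain_shipment ⊃ stow_gear); contrapositively O(not stow_gear ⊃ not retain_shipment). Since O(not stow_gear) holds, K gives O(not retain_shipment).
The contrapositive of premise 10 (O(not take_oath ⊃ retain_shipment)) is O(not retain_shipment ⊃ take_oath), and O(not retain_shipment) is already established, so O(take_oath).
Premise 6, O(not inspect_certificate ⊃ not take_oath), contraposes to O(take_oath ⊃ inspect_certificate); with O(take_oath) we get O(inspect_certificate).
Premises 1, 4, 7, 8, 11 do not contribute to this derivation.
Hence inspect_certificate is obligatory.

Obligatory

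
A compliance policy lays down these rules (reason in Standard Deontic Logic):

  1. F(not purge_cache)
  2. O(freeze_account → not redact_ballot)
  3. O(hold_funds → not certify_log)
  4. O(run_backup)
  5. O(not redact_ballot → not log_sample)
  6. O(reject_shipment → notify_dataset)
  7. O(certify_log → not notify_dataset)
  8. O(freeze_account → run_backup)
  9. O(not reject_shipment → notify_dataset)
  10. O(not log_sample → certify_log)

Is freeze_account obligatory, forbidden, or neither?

By case analysis on reject_shipment: premise 6 gives O(reject_shipment → notify_dataset) and premise 9 gives O(not reject_shipment → notify_dataset), so O(notify_dataset) either way.
Premise 7, O(certify_log → not notify_dataset), contraposes to O(notify_dataset → not certify_log); with O(notify_dataset) we get O(not certify_log).
Premise 10, O(not log_sample → certify_log), contraposes to O(not certify_log → log_sample); with O(not certify_log) we get O(log_sample).
The contrapositive of premise 5 (O(not redact_ballot → not log_sample)) is O(log_sample → redact_ballot), and O(log_sample) is already established, so O(redact_ballot).
The contrapositive of premise 2 (O(freeze_account → not redact_ballot)) is O(redact_ballot → not freeze_account), and O(redact_ballot) is already established, so O(not freeze_account).
Premises 1, 3, 4, 8 do not contribute to this derivation.
Thus O(not freeze_account), which is F(freeze_account): freeze_account is forbidden.

Forbidden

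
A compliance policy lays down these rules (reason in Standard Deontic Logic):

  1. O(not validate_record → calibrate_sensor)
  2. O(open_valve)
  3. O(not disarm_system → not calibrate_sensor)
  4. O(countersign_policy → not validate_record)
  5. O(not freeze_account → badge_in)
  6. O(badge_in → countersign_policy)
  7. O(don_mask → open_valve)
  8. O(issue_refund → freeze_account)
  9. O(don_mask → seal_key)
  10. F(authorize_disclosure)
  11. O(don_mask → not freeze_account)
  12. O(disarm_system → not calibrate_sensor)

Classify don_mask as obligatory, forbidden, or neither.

Premises 12 and 3 are O(disarm_system → not calibrate_sensor) and O(not disarm_system → not calibrate_sensor); every ideal world satisfies disarm_system or not disarm_system, so in either case not calibrate_sensor holds — hence O(not calibrate_sensor).
Premise 1 is O(not validate_record → calibrate_sensor); contrapositively O(not calibrate_sensor → validate_record). Since O(not calibrate_sensor) holds, K gives O(validate_record).
The contrapositive of premise 4 (O(countersign_policy → not validate_record)) is O(validate_record → not countersign_policy), and O(validate_record) is already established, so O(not countersign_policy).
Premise 6 is O(badge_in → countersign_policy); contrapositively O(not countersign_policy → not badge_in). Since O(not countersign_policy) holds, K gives O(not badge_in).
Premise 5, O(not freeze_account → badge_in), contraposes to O(not badge_in → freeze_account); with O(not badge_in) we get O(freeze_account).
Premise 11, O(don_mask → not freeze_account), contraposes to O(freeze_account → not don_mask); with O(freeze_account) we get O(not don_mask).
Premises 2, 7, 8, 9, 10 do not contribute to this derivation.
Thus O(not don_mask), which is F(don_mask): don_mask is forbidden.

Forbidden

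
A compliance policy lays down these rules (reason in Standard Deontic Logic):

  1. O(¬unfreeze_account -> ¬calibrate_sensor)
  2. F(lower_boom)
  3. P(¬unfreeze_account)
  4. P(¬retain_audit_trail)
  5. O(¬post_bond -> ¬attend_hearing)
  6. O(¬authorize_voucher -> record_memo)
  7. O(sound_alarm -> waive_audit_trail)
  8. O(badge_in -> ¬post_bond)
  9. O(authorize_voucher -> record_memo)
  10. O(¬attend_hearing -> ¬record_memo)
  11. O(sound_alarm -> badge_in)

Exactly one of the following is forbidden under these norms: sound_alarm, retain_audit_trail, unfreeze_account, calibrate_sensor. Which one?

sound_alarm

By case analysis on ¬authorize_voucher: premise 6 gives O(¬authorize_voucher -> record_memo) and premise 9 gives O(authorize_voucher -> record_memo), so O(record_memo) either way.
Premise 10, O(¬attend_hearing -> ¬record_memo), contraposes to O(record_memo -> attend_hearing); with O(record_memo) we get O(attend_hearing).
Premise 5, O(¬post_bond -> ¬attend_hearing), contraposes to O(attend_hearing -> post_bond); with O(attend_hearing) we get O(post_bond).
Premise 8, O(badge_in -> ¬post_bond), contraposes to O(post_bond -> ¬badge_in); with O(post_bond) we get O(¬badge_in).
Premise 11 is O(sound_alarm -> badge_in); contrapositively O(¬badge_in -> ¬sound_alarm). Since O(¬badge_in) holds, K gives O(¬sound_alarm).
So O(¬sound_alarm) holds, i.e. sound_alarm is forbidden. None of the other listed options is forbidden under the premises.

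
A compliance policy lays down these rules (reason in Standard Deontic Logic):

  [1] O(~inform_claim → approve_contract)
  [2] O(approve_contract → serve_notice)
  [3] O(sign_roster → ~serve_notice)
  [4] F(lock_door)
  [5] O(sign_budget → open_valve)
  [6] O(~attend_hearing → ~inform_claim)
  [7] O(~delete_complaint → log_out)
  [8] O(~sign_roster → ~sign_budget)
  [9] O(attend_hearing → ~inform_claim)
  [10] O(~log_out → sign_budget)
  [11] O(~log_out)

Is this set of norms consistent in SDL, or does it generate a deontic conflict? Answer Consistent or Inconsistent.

Premises 9 and 6 cover both cases: O(attend_hearing → ~inform_claim) and O(~attend_hearing → ~inform_claim). Since attend_hearing ∨ ~attend_hearing is a tautology, O(~inform_claim) follows.
Premise 1 is O(~inform_claim → approve_contract); since O(~inform_claim), deontic closure gives O(approve_contract).
Applying K to premise 2 (O(approve_contract → serve_notice)) and O(approve_contract) yields O(serve_notice).
Premise 3 is O(sign_roster → ~serve_notice); contrapositively O(serve_notice → ~sign_roster). Since O(serve_notice) holds, K gives O(~sign_roster).
Applying K to premise 8 (O(~sign_roster → ~sign_budget)) and O(~sign_roster) yields O(~sign_budget).
The contrapositive of premise 10 (O(~log_out → sign_budget)) is O(~sign_budget → log_out), and O(~sign_budget) is already established, so O(log_out).
Yet premise 11 states O(~log_out).
We now have both O(log_out) and O(~log_out) — log_out is simultaneously obligatory and forbidden, violating the D-axiom.

Inconsistent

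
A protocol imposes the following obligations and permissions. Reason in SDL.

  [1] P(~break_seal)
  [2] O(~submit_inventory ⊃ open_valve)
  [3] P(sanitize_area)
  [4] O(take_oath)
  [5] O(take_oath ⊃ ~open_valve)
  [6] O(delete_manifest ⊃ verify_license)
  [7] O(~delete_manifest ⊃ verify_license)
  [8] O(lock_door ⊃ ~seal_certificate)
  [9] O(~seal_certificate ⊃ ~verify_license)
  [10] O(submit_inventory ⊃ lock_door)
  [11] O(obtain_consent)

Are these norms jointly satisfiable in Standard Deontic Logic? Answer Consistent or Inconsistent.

Inconsistent

By case analysis on ~delete_manifest: premise 7 gives O(~delete_manifest ⊃ verify_license) and premise 6 gives O(delete_manifest ⊃ verify_license), so O(verify_license) either way.
Premise 9 is O(~seal_certificate ⊃ ~verify_license); contrapositively O(verify_license ⊃ seal_certificate). Since O(verify_license) holds, K gives O(seal_certificate).
Premise 8 is O(lock_door ⊃ ~seal_certificate); contrapositively O(seal_certificate ⊃ ~lock_door). Since O(seal_certificate) holds, K gives O(~lock_door).
The contrapositive of premise 10 (O(submit_inventory ⊃ lock_door)) is O(~lock_door ⊃ ~submit_inventory), and O(~lock_door) is already established, so O(~submit_inventory).
Premise 2 is O(~submit_inventory ⊃ open_valve); since O(~submit_inventory), deontic closure gives O(open_valve).
The contrapositive of premise 5 (O(take_oath ⊃ ~open_valve)) is O(open_valve ⊃ ~take_oath), and O(open_valve) is already established, so O(~take_oath).
But premise 4 directly asserts O(take_oath).
We now have both O(~take_oath) and O(take_oath) — take_oath is simultaneously obligatory and forbidden, violating the D-axiom.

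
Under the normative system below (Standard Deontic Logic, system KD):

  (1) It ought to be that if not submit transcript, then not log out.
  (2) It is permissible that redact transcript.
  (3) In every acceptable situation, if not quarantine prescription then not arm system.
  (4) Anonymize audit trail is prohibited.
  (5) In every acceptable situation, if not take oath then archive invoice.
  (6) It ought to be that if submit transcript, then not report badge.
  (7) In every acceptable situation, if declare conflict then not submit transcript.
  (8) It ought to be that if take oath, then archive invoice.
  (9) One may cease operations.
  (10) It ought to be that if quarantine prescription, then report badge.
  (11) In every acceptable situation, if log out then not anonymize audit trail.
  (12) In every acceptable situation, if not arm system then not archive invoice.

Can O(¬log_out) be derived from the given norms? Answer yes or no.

Yes

Premises 8 and 5 are O(take_oath → archive_invoice) and O(¬take_oath → archive_invoice); every ideal world satisfies take_oath or ¬take_oath, so in either case archive_invoice holds — hence O(archive_invoice).
The contrapositive of premise 12 (O(¬arm_system → ¬archive_invoice)) is O(archive_invoice → arm_system), and O(archive_invoice) is already established, so O(arm_system).
The contrapositive of premise 3 (O(¬quarantine_prescription → ¬arm_system)) is O(arm_system → quarantine_prescription), and O(arm_system) is already established, so O(quarantine_prescription).
From O(quarantine_prescription) and premise 10, O(quarantine_prescription → report_badge), we obtain O(report_badge).
Premise 6 is O(submit_transcript → ¬report_badge); contrapositively O(report_badge → ¬submit_transcript). Since O(report_badge) holds, K gives O(¬submit_transcript).
From O(¬submit_transcript) and premise 1, O(¬submit_transcript → ¬log_out), we obtain O(¬log_out).
Premises 2, 4, 7, 9, 11 do not contribute to this derivation.
So O(¬log_out) follows.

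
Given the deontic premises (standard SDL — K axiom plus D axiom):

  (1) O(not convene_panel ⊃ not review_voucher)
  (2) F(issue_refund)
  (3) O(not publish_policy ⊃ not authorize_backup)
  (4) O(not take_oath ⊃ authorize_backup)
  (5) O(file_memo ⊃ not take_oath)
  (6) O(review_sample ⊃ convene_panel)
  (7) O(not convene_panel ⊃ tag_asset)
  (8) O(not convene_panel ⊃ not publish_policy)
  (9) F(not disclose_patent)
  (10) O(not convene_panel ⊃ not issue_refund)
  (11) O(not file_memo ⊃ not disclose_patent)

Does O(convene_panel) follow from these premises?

Premise 9 is F(not disclose_patent), i.e. O(disclose_patent).
Premise 11, O(not file_memo ⊃ not disclose_patent), contraposes to O(disclose_patent ⊃ file_memo); with O(disclose_patent) we get O(file_memo).
From O(file_memo) and premise 5, O(file_memo ⊃ not take_oath), we obtain O(not take_oath).
From O(not take_oath) and premise 4, O(not take_oath ⊃ authorize_backup), we obtain O(authorize_backup).
The contrapositive of premise 3 (O(not publish_policy ⊃ not authorize_backup)) is O(authorize_backup ⊃ publish_policy), and O(authorize_backup) is already established, so O(publish_policy).
The contrapositive of premise 8 (O(not convene_panel ⊃ not publish_policy)) is O(publish_policy ⊃ convene_panel), and O(publish_policy) is already established, so O(convene_panel).
Premises 1, 2, 6, 7, 10 do not contribute to this derivation.
So O(convene_panel) follows.

Yes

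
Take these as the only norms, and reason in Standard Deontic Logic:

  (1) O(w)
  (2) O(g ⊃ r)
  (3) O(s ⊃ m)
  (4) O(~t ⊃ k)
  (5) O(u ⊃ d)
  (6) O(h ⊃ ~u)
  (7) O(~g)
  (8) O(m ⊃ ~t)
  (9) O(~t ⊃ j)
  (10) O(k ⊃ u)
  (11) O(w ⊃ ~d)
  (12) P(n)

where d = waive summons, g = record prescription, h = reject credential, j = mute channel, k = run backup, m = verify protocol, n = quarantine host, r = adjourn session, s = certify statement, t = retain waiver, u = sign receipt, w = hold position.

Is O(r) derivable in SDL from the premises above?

Premise 2 is O(g ⊃ r), but O(g) is not derivable from the premises, so it does not yield O(r).
No other premise forces O(r). An ideal world satisfying every premise can still have r false, so O(r) is not derivable.

No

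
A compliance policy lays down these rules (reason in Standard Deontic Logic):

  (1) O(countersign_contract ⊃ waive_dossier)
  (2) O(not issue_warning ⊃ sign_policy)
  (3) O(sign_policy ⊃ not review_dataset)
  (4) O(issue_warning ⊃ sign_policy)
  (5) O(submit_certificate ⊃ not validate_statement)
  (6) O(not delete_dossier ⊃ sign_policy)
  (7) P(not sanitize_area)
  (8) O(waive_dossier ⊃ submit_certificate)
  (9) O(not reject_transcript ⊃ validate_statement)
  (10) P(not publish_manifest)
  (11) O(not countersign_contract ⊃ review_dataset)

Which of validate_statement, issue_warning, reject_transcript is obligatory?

Premises 2 and 4 cover both cases: O(not issue_warning ⊃ sign_policy) and O(issue_warning ⊃ sign_policy). Since not issue_warning ∨ issue_warning is a tautology, O(sign_policy) follows.
With premise 3, O(sign_policy ⊃ not review_dataset), the K-axiom yields O(not review_dataset).
Premise 11 is O(not countersign_contract ⊃ review_dataset); contrapositively O(not review_dataset ⊃ countersign_contract). Since O(not review_dataset) holds, K gives O(countersign_contract).
With premise 1, O(countersign_contract ⊃ waive_dossier), the K-axiom yields O(waive_dossier).
From O(waive_dossier) and premise 8, O(waive_dossier ⊃ submit_certificate), we obtain O(submit_certificate).
Applying K to premise 5 (O(submit_certificate ⊃ not validate_statement)) and O(submit_certificate) yields O(not validate_statement).
Premise 9, O(not reject_transcript ⊃ validate_statement), contraposes to O(not validate_statement ⊃ reject_transcript); with O(not validate_statement) we get O(reject_transcript).
So O(reject_transcript) holds — reject_transcript is obligatory. None of the other listed options is made obligatory by any chain of premises.

reject_transcript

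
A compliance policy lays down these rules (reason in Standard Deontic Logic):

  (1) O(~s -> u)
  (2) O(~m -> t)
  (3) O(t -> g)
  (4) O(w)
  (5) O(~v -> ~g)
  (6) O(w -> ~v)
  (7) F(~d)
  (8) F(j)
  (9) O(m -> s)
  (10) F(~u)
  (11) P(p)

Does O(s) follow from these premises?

Yes

Premise 4 gives O(w).
Applying K to premise 6 (O(w -> ~v)) and O(w) yields O(~v).
With premise 5, O(~v -> ~g), the K-axiom yields O(~g).
Premise 3 is O(t -> g); contrapositively O(~g -> ~t). Since O(~g) holds, K gives O(~t).
Premise 2, O(~m -> t), contraposes to O(~t -> m); with O(~t) we get O(m).
Applying K to premise 9 (O(m -> s)) and O(m) yields O(s).
Premises 1, 7, 8, 10, 11 do not contribute to this derivation.
So O(s) follows.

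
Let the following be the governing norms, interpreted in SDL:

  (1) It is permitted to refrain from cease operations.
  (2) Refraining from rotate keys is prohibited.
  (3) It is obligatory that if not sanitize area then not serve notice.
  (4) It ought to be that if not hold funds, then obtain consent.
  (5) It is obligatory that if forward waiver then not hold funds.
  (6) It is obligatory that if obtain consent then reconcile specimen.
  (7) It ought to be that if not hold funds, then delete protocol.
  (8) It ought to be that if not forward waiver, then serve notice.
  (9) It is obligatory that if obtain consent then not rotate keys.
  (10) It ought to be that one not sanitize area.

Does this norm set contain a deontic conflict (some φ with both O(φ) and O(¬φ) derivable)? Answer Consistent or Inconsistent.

Inconsistent

F(¬rotate_keys) at premise 2 means O(rotate_keys).
Premise 9 is O(obtain_consent → ¬rotate_keys); contrapositively O(rotate_keys → ¬obtain_consent). Since O(rotate_keys) holds, K gives O(¬obtain_consent).
The contrapositive of premise 4 (O(¬hold_funds → obtain_consent)) is O(¬obtain_consent → hold_funds), and O(¬obtain_consent) is already established, so O(hold_funds).
Premise 5, O(forward_waiver → ¬hold_funds), contraposes to O(hold_funds → ¬forward_waiver); with O(hold_funds) we get O(¬forward_waiver).
Applying K to premise 8 (O(¬forward_waiver → serve_notice)) and O(¬forward_waiver) yields O(serve_notice).
The contrapositive of premise 3 (O(¬sanitize_area → ¬serve_notice)) is O(serve_notice → sanitize_area), and O(serve_notice) is already established, so O(sanitize_area).
Yet premise 10 states O(¬sanitize_area).
We now have both O(sanitize_area) and O(¬sanitize_area) — sanitize_area is simultaneously obligatory and forbidden, violating the D-axiom.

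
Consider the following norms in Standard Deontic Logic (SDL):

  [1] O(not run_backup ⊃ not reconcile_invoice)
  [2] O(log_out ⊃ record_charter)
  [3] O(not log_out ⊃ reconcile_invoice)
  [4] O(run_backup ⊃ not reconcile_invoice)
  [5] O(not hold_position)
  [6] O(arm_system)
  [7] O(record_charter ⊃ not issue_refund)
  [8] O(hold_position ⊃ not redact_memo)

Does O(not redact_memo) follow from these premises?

Premise 8 is O(hold_position ⊃ not redact_memo), but O(hold_position) is not derivable from the premises, so it does not yield O(not redact_memo).
No other premise forces O(not redact_memo). An ideal world satisfying every premise can still have not redact_memo false, so O(not redact_memo) is not derivable.

No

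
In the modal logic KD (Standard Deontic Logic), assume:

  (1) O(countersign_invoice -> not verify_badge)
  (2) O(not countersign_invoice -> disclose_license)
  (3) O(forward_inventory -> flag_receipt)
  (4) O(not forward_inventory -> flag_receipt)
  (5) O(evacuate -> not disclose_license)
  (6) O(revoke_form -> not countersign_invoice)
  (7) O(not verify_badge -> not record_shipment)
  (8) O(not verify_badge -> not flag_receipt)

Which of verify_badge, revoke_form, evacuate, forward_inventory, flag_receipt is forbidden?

evacuate

By case analysis on not forward_inventory: premise 4 gives O(not forward_inventory -> flag_receipt) and premise 3 gives O(forward_inventory -> flag_receipt), so O(flag_receipt) either way.
Premise 8, O(not verify_badge -> not flag_receipt), contraposes to O(flag_receipt -> verify_badge); with O(flag_receipt) we get O(verify_badge).
The contrapositive of premise 1 (O(countersign_invoice -> not verify_badge)) is O(verify_badge -> not countersign_invoice), and O(verify_badge) is already established, so O(not countersign_invoice).
Applying K to premise 2 (O(not countersign_invoice -> disclose_license)) and O(not countersign_invoice) yields O(disclose_license).
Premise 5 is O(evacuate -> not disclose_license); contrapositively O(disclose_license -> not evacuate). Since O(disclose_license) holds, K gives O(not evacuate).
So O(not evacuate) holds, i.e. evacuate is forbidden. None of the other listed options is forbidden under the premises.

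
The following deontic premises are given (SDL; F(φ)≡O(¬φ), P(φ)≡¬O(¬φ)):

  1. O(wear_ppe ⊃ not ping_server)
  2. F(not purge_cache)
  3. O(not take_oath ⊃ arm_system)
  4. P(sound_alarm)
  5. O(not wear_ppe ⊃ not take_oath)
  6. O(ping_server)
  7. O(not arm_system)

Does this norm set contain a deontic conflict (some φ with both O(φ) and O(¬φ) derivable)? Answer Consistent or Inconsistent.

Inconsistent

Premise 6 states O(ping_server) outright.
Premise 1 is O(wear_ppe ⊃ not ping_server); contrapositively O(ping_server ⊃ not wear_ppe). Since O(ping_server) holds, K gives O(not wear_ppe).
Applying K to premise 5 (O(not wear_ppe ⊃ not take_oath)) and O(not wear_ppe) yields O(not take_oath).
From O(not take_oath) and premise 3, O(not take_oath ⊃ arm_system), we obtain O(arm_system).
Yet premise 7 states O(not arm_system).
We now have both O(arm_system) and O(not arm_system) — arm_system is simultaneously obligatory and forbidden, violating the D-axiom.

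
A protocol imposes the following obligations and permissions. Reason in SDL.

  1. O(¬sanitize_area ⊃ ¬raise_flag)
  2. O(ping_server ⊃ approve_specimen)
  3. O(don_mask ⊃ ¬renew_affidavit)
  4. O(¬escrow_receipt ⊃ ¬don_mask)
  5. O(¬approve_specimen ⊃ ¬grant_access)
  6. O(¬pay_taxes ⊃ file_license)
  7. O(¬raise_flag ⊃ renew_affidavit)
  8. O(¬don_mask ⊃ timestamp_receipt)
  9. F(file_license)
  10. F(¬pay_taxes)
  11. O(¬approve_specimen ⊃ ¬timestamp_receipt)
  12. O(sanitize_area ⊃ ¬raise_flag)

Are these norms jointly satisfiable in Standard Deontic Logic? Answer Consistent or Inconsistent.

Premise 6 is O(¬pay_taxes ⊃ file_license), but O(¬pay_taxes) is not derivable from the premises, so it does not yield O(file_license).
So O(file_license) is not derivable, and the apparent clash with O(¬file_license) does not arise.
A world satisfying every obligation exists (e.g. approve_specimen=true, don_mask=false, escrow_receipt=false, file_license=false, grant_access=false, pay_taxes=true, ping_server=false, raise_flag=false, renew_affidavit=true, sanitize_area=false, timestamp_receipt=true); no atom is both obligatory and forbidden, so the set is consistent.

Consistent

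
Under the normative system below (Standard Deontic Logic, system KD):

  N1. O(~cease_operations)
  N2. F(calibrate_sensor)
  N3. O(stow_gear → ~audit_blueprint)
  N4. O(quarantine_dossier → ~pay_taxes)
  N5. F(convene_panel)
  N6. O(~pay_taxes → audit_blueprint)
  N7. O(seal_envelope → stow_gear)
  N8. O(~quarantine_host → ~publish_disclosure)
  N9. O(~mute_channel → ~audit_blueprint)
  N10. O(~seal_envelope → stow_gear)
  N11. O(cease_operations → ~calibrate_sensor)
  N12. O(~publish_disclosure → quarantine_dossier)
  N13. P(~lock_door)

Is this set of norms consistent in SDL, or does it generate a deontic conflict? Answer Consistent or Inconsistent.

Premise 11 is O(cease_operations → ~calibrate_sensor); even if O(~calibrate_sensor) held, inferring O(cease_operations) would be affirming the consequent — invalid.
So O(cease_operations) is not derivable, and the apparent clash with O(~cease_operations) does not arise.
A world satisfying every obligation exists (e.g. audit_blueprint=false, calibrate_sensor=false, cease_operations=false, convene_panel=false, lock_door=false, mute_channel=false, pay_taxes=true, publish_disclosure=true, quarantine_dossier=false, quarantine_host=true, seal_envelope=false, stow_gear=true); no atom is both obligatory and forbidden, so the set is consistent.

Consistent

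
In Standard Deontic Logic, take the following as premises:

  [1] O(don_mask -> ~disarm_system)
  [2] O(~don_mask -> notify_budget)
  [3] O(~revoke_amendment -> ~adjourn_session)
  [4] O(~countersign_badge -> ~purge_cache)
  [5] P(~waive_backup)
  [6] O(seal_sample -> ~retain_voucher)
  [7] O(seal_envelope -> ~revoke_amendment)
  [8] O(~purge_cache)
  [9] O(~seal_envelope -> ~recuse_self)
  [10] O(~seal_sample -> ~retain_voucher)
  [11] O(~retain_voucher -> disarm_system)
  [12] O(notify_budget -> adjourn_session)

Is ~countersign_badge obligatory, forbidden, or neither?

Premise 4 is O(~countersign_badge -> ~purge_cache); even if O(~purge_cache) held, inferring O(~countersign_badge) would be affirming the consequent — invalid.
No premise or chain of K-axiom applications forces O(~countersign_badge), and none forces O(countersign_badge). So ~countersign_badge is neither obligatory nor forbidden under these norms.

Neither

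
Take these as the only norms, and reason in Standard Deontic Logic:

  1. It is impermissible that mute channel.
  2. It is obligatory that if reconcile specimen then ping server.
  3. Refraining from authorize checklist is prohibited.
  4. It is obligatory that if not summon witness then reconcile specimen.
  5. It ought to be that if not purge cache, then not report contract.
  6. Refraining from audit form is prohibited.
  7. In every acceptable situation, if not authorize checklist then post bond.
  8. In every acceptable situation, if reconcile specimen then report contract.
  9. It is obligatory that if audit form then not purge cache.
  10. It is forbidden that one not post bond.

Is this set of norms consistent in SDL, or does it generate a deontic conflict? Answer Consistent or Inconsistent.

Consistent

Premise 7 is O(¬authorize_checklist → post_bond); even if O(post_bond) held, inferring O(¬authorize_checklist) would be affirming the consequent — invalid.
So O(¬authorize_checklist) is not derivable, and the apparent clash with O(authorize_checklist) does not arise.
A world satisfying every obligation exists (e.g. audit_form=true, authorize_checklist=true, mute_channel=false, ping_server=false, post_bond=true, purge_cache=false, reconcile_specimen=false, report_contract=false, summon_witness=true); no atom is both obligatory and forbidden, so the set is consistent.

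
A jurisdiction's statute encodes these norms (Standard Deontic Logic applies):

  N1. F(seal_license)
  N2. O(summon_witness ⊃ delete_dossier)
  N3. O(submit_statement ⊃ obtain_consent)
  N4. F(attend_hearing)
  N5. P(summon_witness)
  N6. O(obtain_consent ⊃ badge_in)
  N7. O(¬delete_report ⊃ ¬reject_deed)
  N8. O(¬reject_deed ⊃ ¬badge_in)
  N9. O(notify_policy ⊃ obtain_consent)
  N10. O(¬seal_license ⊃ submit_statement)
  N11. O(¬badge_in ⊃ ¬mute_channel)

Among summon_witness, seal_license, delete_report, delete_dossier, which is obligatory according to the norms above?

F(seal_license) at premise 1 means O(¬seal_license).
Applying K to premise 10 (O(¬seal_license ⊃ submit_statement)) and O(¬seal_license) yields O(submit_statement).
Applying K to premise 3 (O(submit_statement ⊃ obtain_consent)) and O(submit_statement) yields O(obtain_consent).
From O(obtain_consent) and premise 6, O(obtain_consent ⊃ badge_in), we obtain O(badge_in).
Premise 8 is O(¬reject_deed ⊃ ¬badge_in); contrapositively O(badge_in ⊃ reject_deed). Since O(badge_in) holds, K gives O(reject_deed).
Premise 7 is O(¬delete_report ⊃ ¬reject_deed); contrapositively O(reject_deed ⊃ delete_report). Since O(reject_deed) holds, K gives O(delete_report).
So O(delete_report) holds — delete_report is obligatory. None of the other listed options is made obligatory by any chain of premises.

delete_report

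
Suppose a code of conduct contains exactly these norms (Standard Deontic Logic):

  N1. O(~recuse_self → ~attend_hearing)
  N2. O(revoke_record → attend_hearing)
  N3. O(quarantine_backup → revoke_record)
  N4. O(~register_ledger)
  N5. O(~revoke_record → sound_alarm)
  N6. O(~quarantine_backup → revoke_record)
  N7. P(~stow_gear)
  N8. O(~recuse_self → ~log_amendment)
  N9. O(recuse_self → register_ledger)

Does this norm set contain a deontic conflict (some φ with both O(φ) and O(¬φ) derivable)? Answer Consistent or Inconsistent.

Premises 6 and 3 are O(~quarantine_backup → revoke_record) and O(quarantine_backup → revoke_record); every ideal world satisfies ~quarantine_backup or quarantine_backup, so in either case revoke_record holds — hence O(revoke_record).
From O(revoke_record) and premise 2, O(revoke_record → attend_hearing), we obtain O(attend_hearing).
Premise 1, O(~recuse_self → ~attend_hearing), contraposes to O(attend_hearing → recuse_self); with O(attend_hearing) we get O(recuse_self).
From O(recuse_self) and premise 9, O(recuse_self → register_ledger), we obtain O(register_ledger).
But premise 4 directly asserts O(~register_ledger).
We now have both O(register_ledger) and O(~register_ledger) — register_ledger is simultaneously obligatory and forbidden, violating the D-axiom.

Inconsistent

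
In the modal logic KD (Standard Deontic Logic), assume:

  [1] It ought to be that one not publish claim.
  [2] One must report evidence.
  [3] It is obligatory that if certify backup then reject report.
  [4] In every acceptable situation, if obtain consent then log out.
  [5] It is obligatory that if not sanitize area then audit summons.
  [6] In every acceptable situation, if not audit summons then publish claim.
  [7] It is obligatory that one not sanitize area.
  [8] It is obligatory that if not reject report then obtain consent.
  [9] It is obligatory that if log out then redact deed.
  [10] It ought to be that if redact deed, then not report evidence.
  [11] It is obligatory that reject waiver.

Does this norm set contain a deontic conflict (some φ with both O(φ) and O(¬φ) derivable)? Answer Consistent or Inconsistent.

Consistent

Premise 6 is O(¬audit_summons → publish_claim), but O(¬audit_summons) is not derivable from the premises, so it does not yield O(publish_claim).
So O(publish_claim) is not derivable, and the apparent clash with O(¬publish_claim) does not arise.
A world satisfying every obligation exists (e.g. audit_summons=true, certify_backup=false, log_out=false, obtain_consent=false, publish_claim=false, redact_deed=false, reject_report=true, reject_waiver=true, report_evidence=true, sanitize_area=false); no atom is both obligatory and forbidden, so the set is consistent.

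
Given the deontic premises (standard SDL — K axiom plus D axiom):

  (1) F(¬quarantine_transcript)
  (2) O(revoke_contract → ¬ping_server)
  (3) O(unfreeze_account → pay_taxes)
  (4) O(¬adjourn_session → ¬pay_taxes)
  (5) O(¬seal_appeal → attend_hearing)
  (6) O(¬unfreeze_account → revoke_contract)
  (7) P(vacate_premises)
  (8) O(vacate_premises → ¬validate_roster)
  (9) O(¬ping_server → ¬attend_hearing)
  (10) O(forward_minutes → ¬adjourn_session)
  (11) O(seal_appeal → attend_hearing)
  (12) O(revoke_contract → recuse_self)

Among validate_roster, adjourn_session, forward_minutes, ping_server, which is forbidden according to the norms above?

By case analysis on ¬seal_appeal: premise 5 gives O(¬seal_appeal → attend_hearing) and premise 11 gives O(seal_appeal → attend_hearing), so O(attend_hearing) either way.
The contrapositive of premise 9 (O(¬ping_server → ¬attend_hearing)) is O(attend_hearing → ping_server), and O(attend_hearing) is already established, so O(ping_server).
Premise 2 is O(revoke_contract → ¬ping_server); contrapositively O(ping_server → ¬revoke_contract). Since O(ping_server) holds, K gives O(¬revoke_contract).
Premise 6 is O(¬unfreeze_account → revoke_contract); contrapositively O(¬revoke_contract → unfreeze_account). Since O(¬revoke_contract) holds, K gives O(unfreeze_account).
Premise 3 is O(unfreeze_account → pay_taxes); since O(unfreeze_account), deontic closure gives O(pay_taxes).
Premise 4 is O(¬adjourn_session → ¬pay_taxes); contrapositively O(pay_taxes → adjourn_session). Since O(pay_taxes) holds, K gives O(adjourn_session).
The contrapositive of premise 10 (O(forward_minutes → ¬adjourn_session)) is O(adjourn_session → ¬forward_minutes), and O(adjourn_session) is already established, so O(¬forward_minutes).
So O(¬forward_minutes) holds, i.e. forward_minutes is forbidden. None of the other listed options is forbidden under the premises.

forward_minutes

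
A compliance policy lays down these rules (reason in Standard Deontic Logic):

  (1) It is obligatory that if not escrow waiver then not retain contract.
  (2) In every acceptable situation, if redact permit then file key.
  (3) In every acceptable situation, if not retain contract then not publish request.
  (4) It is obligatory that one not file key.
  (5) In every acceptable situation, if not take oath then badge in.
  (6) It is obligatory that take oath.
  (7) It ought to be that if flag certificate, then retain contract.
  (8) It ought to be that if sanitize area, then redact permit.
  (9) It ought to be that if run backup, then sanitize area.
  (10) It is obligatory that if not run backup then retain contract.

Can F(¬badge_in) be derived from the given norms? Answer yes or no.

Premise 5 is O(¬take_oath → badge_in), but O(¬take_oath) is not derivable from the premises, so it does not yield O(badge_in).
No other premise forces O(badge_in). An ideal world satisfying every premise can still have ¬badge_in true, so F(¬badge_in) is not derivable.

No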